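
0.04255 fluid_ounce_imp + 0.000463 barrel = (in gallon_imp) 1 fluid_ounce_imp = 2.8413063e-05 m^3, so 0.04255 fluid_ounce_imp = 0.04255 * 2.8413063e-05 = 1.2089758e-06 m^3. 1 barrel = 0.15898729 m^3, so 0.000463 barrel = 0.000463 * 0.15898729 = 7.3611118e-05 m^3. Sum: 1.2089758e-06 + 7.3611118e-05 = 7.4820093e-05 m^3. 1 gallon_imp = 0.00454609 m^3, so 7.4820093e-05 m^3 = 7.4820093e-05 / 0.00454609 = 0.01645812 gallon_imp ≈ 0.01646 gallon_imp (4 s.f.). Final answer: 0.01646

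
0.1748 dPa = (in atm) 1 dPa = 0.1 Pa, so 0.1748 dPa = 0.1748 * 0.1 = 0.01748 Pa. 1 atm = 101325 Pa, so 0.01748 Pa = 0.01748 / 101325 = 1.7251419e-07 atm ≈ 1.725e-07 atm (4 s.f.). Final answer: 1.725e-07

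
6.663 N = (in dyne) 6.663e+05. Check: 1 dyne = 1e-05 N, so 6.663 N = 6.663 / 1e-05 = 666300 dyne ≈ 6.663e+05 dyne (4 s.f.).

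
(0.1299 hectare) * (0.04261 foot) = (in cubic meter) 16.87. Check: 1 hectare = 10000 m^2, so 0.1299 hectare = 0.1299 * 10000 = 1299 m^2. 1 foot = 0.3048 m, so 0.04261 foot = 0.04261 * 0.3048 = 0.012987528 m. Combine: 1299 m^2 * 0.012987528 m = 16.870799 m^3. 16.870799 m^3 = 16.870799 cubic meter ≈ 16.87 cubic meter (4 s.f.).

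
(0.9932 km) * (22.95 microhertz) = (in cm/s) 2.279. Check: 1 km = 1000 m, so 0.9932 km = 0.9932 * 1000 = 993.2 m. 1 microhertz = 1e-06 Hz, so 22.95 microhertz = 22.95 * 1e-06 = 2.295e-05 Hz. Combine: 993.2 m * 2.295e-05 Hz = 0.02279394 m/s. 1 cm/s = 0.01 m/s, so 0.02279394 m/s = 0.02279394 / 0.01 = 2.279394 cm/s ≈ 2.279 cm/s (4 s.f.).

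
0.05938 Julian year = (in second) 1 Julian year = 31557600 s, so 0.05938 Julian year = 0.05938 * 31557600 = 1873890.3 s. 1873890.3 s = 1873890.3 second ≈ 1.874e+06 second (4 s.f.). Final answer: 1.874e+06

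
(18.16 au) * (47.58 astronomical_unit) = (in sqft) 1 au = 1.4959787e+11 m, so 18.16 au = 18.16 * 1.4959787e+11 = 2.7166973e+12 m. 1 astronomical_unit = 1.4959787e+11 m, so 47.58 astronomical_unit = 47.58 * 1.4959787e+11 = 7.1178667e+12 m. Combine: 2.7166973e+12 m * 7.1178667e+12 m = 1.9337089e+25 m^2. 1 sqft = 0.09290304 m^2, so 1.9337089e+25 m^2 = 1.9337089e+25 / 0.09290304 = 2.081427e+26 sqft ≈ 2.081e+26 sqft (4 s.f.). Final answer: 2.081e+26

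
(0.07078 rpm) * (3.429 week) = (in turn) 1 rpm = 0.10471976 rad/s, so 0.07078 rpm = 0.07078 * 0.10471976 = 0.0074120643 rad/s. 1 week = 604800 s, so 3.429 week = 3.429 * 604800 = 2073859.2 s. Combine: 0.0074120643 rad/s * 2073859.2 s = 15371.578 rad. 1 turn = 6.2831853 rad, so 15371.578 rad = 15371.578 / 6.2831853 = 2446.4626 turn ≈ 2446 turn (4 s.f.). Final answer: 2446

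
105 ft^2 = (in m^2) 1 ft^2 = 0.09290304 m^2, so 105 ft^2 = 105 * 0.09290304 = 9.7548192 m^2. Result: 9.7548192 m^2 ≈ 9.755 m^2 (4 s.f.). Final answer: 9.755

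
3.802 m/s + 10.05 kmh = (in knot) 3.802 m/s is already in m/s. 1 kmh = 0.27777778 m/s, so 10.05 kmh = 10.05 * 0.27777778 = 2.7916667 m/s. Sum: 3.802 + 2.7916667 = 6.5936667 m/s. 1 knot = 0.51444444 m/s, so 6.5936667 m/s = 6.5936667 / 0.51444444 = 12.817063 knot ≈ 12.82 knot (4 s.f.). Final answer: 12.82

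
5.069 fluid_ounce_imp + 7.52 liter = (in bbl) 1 fluid_ounce_imp = 2.8413063e-05 m^3, so 5.069 fluid_ounce_imp = 5.069 * 2.8413063e-05 = 0.00014402581 m^3. 1 liter = 0.001 m^3, so 7.52 liter = 7.52 * 0.001 = 0.00752 m^3. Sum: 0.00014402581 + 0.00752 = 0.0076640258 m^3. 1 bbl = 0.15898729 m^3, so 0.0076640258 m^3 = 0.0076640258 / 0.15898729 = 0.048205272 bbl ≈ 0.04821 bbl (4 s.f.). Final answer: 0.04821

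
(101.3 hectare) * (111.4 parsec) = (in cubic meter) 3.482e+24. Check: 1 hectare = 10000 m^2, so 101.3 hectare = 101.3 * 10000 = 1013000 m^2. 1 parsec = 3.0856776e+16 m, so 111.4 parsec = 111.4 * 3.0856776e+16 = 3.4374448e+18 m. Combine: 1013000 m^2 * 3.4374448e+18 m = 3.4821316e+24 m^3. 3.4821316e+24 m^3 = 3.4821316e+24 cubic meter ≈ 3.482e+24 cubic meter (4 s.f.).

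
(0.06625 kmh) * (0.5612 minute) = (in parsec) 1 kmh = 0.27777778 m/s, so 0.06625 kmh = 0.06625 * 0.27777778 = 0.018402778 m/s. 1 minute = 60 s, so 0.5612 minute = 0.5612 * 60 = 33.672 s. Combine: 0.018402778 m/s * 33.672 s = 0.61965833 m. 1 parsec = 3.0856776e+16 m, so 0.61965833 m = 0.61965833 / 3.0856776e+16 = 2.0081759e-17 parsec ≈ 2.008e-17 parsec (4 s.f.). Final answer: 2.008e-17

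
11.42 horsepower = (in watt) 1 horsepower = 745.69987 W, so 11.42 horsepower = 11.42 * 745.69987 = 8515.8925 W. 8515.8925 W = 8515.8925 watt ≈ 8516 watt (4 s.f.). Final answer: 8516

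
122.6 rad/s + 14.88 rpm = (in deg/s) 7114. Check: 122.6 rad/s is already in rad/s. 1 rpm = 0.10471976 rad/s, so 14.88 rpm = 14.88 * 0.10471976 = 1.55823 rad/s. Sum: 122.6 + 1.55823 = 124.15823 rad/s. 1 deg/s = 0.017453293 rad/s, so 124.15823 rad/s = 124.15823 / 0.017453293 = 7113.7426 deg/s ≈ 7114 deg/s (4 s.f.).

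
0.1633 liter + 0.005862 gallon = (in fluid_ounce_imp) 1 liter = 0.001 m^3, so 0.1633 liter = 0.1633 * 0.001 = 0.0001633 m^3. 1 gallon = 0.0037854118 m^3, so 0.005862 gallon = 0.005862 * 0.0037854118 = 2.2190084e-05 m^3. Sum: 0.0001633 + 2.2190084e-05 = 0.00018549008 m^3. 1 fluid_ounce_imp = 2.8413063e-05 m^3, so 0.00018549008 m^3 = 0.00018549008 / 2.8413063e-05 = 6.5283383 fluid_ounce_imp ≈ 6.528 fluid_ounce_imp (4 s.f.). Final answer: 6.528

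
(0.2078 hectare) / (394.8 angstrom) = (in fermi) 5.263e+25. Check: 1 hectare = 10000 m^2, so 0.2078 hectare = 0.2078 * 10000 = 2078 m^2. 1 angstrom = 1e-10 m, so 394.8 angstrom = 394.8 * 1e-10 = 3.948e-08 m. Combine: 2078 m^2 / 3.948e-08 m = 5.2634245e+10 m. 1 fermi = 1e-15 m, so 5.2634245e+10 m = 5.2634245e+10 / 1e-15 = 5.2634245e+25 fermi ≈ 5.263e+25 fermi (4 s.f.).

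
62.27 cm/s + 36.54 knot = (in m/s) 1 cm/s = 0.01 m/s, so 62.27 cm/s = 62.27 * 0.01 = 0.6227 m/s. 1 knot = 0.51444444 m/s, so 36.54 knot = 36.54 * 0.51444444 = 18.7978 m/s. Sum: 0.6227 + 18.7978 = 19.4205 m/s. Result: 19.4205 m/s ≈ 19.42 m/s (4 s.f.). Final answer: 19.42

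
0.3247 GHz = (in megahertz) 1 GHz = 1e+09 Hz, so 0.3247 GHz = 0.3247 * 1e+09 = 3.247e+08 Hz. 1 megahertz = 1000000 Hz, so 3.247e+08 Hz = 3.247e+08 / 1000000 = 324.7 megahertz. Final answer: 324.7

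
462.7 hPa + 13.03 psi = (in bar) 1.361. Check: 1 hPa = 100 Pa, so 462.7 hPa = 462.7 * 100 = 46270 Pa. 1 psi = 6894.7573 Pa, so 13.03 psi = 13.03 * 6894.7573 = 89838.688 Pa. Sum: 46270 + 89838.688 = 136108.69 Pa. 1 bar = 100000 Pa, so 136108.69 Pa = 136108.69 / 100000 = 1.3610869 bar ≈ 1.361 bar (4 s.f.).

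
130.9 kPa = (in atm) 1.292. Check: 1 kPa = 1000 Pa, so 130.9 kPa = 130.9 * 1000 = 130900 Pa. 1 atm = 101325 Pa, so 130900 Pa = 130900 / 101325 = 1.2918826 atm ≈ 1.292 atm (4 s.f.).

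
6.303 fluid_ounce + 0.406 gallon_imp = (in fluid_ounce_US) 1 fluid_ounce = 2.957353e-05 m^3, so 6.303 fluid_ounce = 6.303 * 2.957353e-05 = 0.00018640196 m^3. 1 gallon_imp = 0.00454609 m^3, so 0.406 gallon_imp = 0.406 * 0.00454609 = 0.0018457125 m^3. Sum: 0.00018640196 + 0.0018457125 = 0.0020321145 m^3. 1 fluid_ounce_US = 2.957353e-05 m^3, so 0.0020321145 m^3 = 0.0020321145 / 2.957353e-05 = 68.713966 fluid_ounce_US ≈ 68.71 fluid_ounce_US (4 s.f.). Final answer: 68.71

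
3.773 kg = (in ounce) 133.1. Check: 1 ounce = 0.028349523 kg, so 3.773 kg = 3.773 / 0.028349523 = 133.08866 ounce ≈ 133.1 ounce (4 s.f.).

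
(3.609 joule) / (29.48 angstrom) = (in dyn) 1.224e+14. Check: 3.609 joule = 3.609 J. 1 angstrom = 1e-10 m, so 29.48 angstrom = 29.48 * 1e-10 = 2.948e-09 m. Combine: 3.609 J / 2.948e-09 m = 1.2242198e+09 N. 1 dyn = 1e-05 N, so 1.2242198e+09 N = 1.2242198e+09 / 1e-05 = 1.2242198e+14 dyn ≈ 1.224e+14 dyn (4 s.f.).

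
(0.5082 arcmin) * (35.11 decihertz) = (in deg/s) 1 arcmin = 0.00029088821 rad, so 0.5082 arcmin = 0.5082 * 0.00029088821 = 0.00014782939 rad. 1 decihertz = 0.1 Hz, so 35.11 decihertz = 35.11 * 0.1 = 3.511 Hz. Combine: 0.00014782939 rad * 3.511 Hz = 0.00051902898 rad/s. 1 deg/s = 0.017453293 rad/s, so 0.00051902898 rad/s = 0.00051902898 / 0.017453293 = 0.02973817 deg/s ≈ 0.02974 deg/s (4 s.f.). Final answer: 0.02974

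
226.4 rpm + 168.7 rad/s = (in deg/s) 1 rpm = 0.10471976 rad/s, so 226.4 rpm = 226.4 * 0.10471976 = 23.708553 rad/s. 168.7 rad/s is already in rad/s. Sum: 23.708553 + 168.7 = 192.40855 rad/s. 1 deg/s = 0.017453293 rad/s, so 192.40855 rad/s = 192.40855 / 0.017453293 = 11024.198 deg/s ≈ 1.102e+04 deg/s (4 s.f.). Final answer: 1.102e+04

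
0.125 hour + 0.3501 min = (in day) 1 hour = 3600 s, so 0.125 hour = 0.125 * 3600 = 450 s. 1 min = 60 s, so 0.3501 min = 0.3501 * 60 = 21.006 s. Sum: 450 + 21.006 = 471.006 s. 1 day = 86400 s, so 471.006 s = 471.006 / 86400 = 0.0054514583 day ≈ 0.005451 day (4 s.f.). Final answer: 0.005451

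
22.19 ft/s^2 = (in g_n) 1 ft/s^2 = 0.3048 m/s^2, so 22.19 ft/s^2 = 22.19 * 0.3048 = 6.763512 m/s^2. 1 g_n = 9.80665 m/s^2, so 6.763512 m/s^2 = 6.763512 / 9.80665 = 0.68968628 g_n ≈ 0.6897 g_n (4 s.f.). Final answer: 0.6897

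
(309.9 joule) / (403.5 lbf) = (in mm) 309.9 joule = 309.9 J. 1 lbf = 4.4482216 N, so 403.5 lbf = 403.5 * 4.4482216 = 1794.8574 N. Combine: 309.9 J / 1794.8574 N = 0.17265995 m. 1 mm = 0.001 m, so 0.17265995 m = 0.17265995 / 0.001 = 172.65995 mm ≈ 172.7 mm (4 s.f.). Final answer: 172.7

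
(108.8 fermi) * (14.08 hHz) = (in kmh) 1 fermi = 1e-15 m, so 108.8 fermi = 108.8 * 1e-15 = 1.088e-13 m. 1 hHz = 100 Hz, so 14.08 hHz = 14.08 * 100 = 1408 Hz. Combine: 1.088e-13 m * 1408 Hz = 1.531904e-10 m/s. 1 kmh = 0.27777778 m/s, so 1.531904e-10 m/s = 1.531904e-10 / 0.27777778 = 5.5148544e-10 kmh ≈ 5.515e-10 kmh (4 s.f.). Final answer: 5.515e-10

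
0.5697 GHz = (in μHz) 1 GHz = 1e+09 Hz, so 0.5697 GHz = 0.5697 * 1e+09 = 5.697e+08 Hz. 1 μHz = 1e-06 Hz, so 5.697e+08 Hz = 5.697e+08 / 1e-06 = 5.697e+14 μHz. Final answer: 5.697e+14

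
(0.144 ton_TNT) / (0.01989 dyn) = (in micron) 1 ton_TNT = 4.184e+09 J, so 0.144 ton_TNT = 0.144 * 4.184e+09 = 6.02496e+08 J. 1 dyn = 1e-05 N, so 0.01989 dyn = 0.01989 * 1e-05 = 1.989e-07 N. Combine: 6.02496e+08 J / 1.989e-07 N = 3.0291403e+15 m. 1 micron = 1e-06 m, so 3.0291403e+15 m = 3.0291403e+15 / 1e-06 = 3.0291403e+21 micron ≈ 3.029e+21 micron (4 s.f.). Final answer: 3.029e+21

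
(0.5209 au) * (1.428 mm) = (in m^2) 1 au = 1.4959787e+11 m, so 0.5209 au = 0.5209 * 1.4959787e+11 = 7.7925531e+10 m. 1 mm = 0.001 m, so 1.428 mm = 1.428 * 0.001 = 0.001428 m. Combine: 7.7925531e+10 m * 0.001428 m = 1.1127766e+08 m^2. Result: 1.1127766e+08 m^2 ≈ 1.113e+08 m^2 (4 s.f.). Final answer: 1.113e+08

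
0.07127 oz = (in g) 1 oz = 0.028349523 kg, so 0.07127 oz = 0.07127 * 0.028349523 = 0.0020204705 kg. 1 g = 0.001 kg, so 0.0020204705 kg = 0.0020204705 / 0.001 = 2.0204705 g ≈ 2.02 g (4 s.f.). Final answer: 2.02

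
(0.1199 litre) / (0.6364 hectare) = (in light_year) 1 litre = 0.001 m^3, so 0.1199 litre = 0.1199 * 0.001 = 0.0001199 m^3. 1 hectare = 10000 m^2, so 0.6364 hectare = 0.6364 * 10000 = 6364 m^2. Combine: 0.0001199 m^3 / 6364 m^2 = 1.8840352e-08 m. 1 light_year = 9.4607305e+15 m, so 1.8840352e-08 m = 1.8840352e-08 / 9.4607305e+15 = 1.9914268e-24 light_year ≈ 1.991e-24 light_year (4 s.f.). Final answer: 1.991e-24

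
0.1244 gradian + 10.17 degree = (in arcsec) 1 gradian = 0.015707963 rad, so 0.1244 gradian = 0.1244 * 0.015707963 = 0.0019540706 rad. 1 degree = 0.017453293 rad, so 10.17 degree = 10.17 * 0.017453293 = 0.17749998 rad. Sum: 0.0019540706 + 0.17749998 = 0.17945406 rad. 1 arcsec = 4.8481368e-06 rad, so 0.17945406 rad = 0.17945406 / 4.8481368e-06 = 37015.056 arcsec ≈ 3.702e+04 arcsec (4 s.f.). Final answer: 3.702e+04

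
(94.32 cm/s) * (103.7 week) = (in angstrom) 1 cm/s = 0.01 m/s, so 94.32 cm/s = 94.32 * 0.01 = 0.9432 m/s. 1 week = 604800 s, so 103.7 week = 103.7 * 604800 = 62717760 s. Combine: 0.9432 m/s * 62717760 s = 59155391 m. 1 angstrom = 1e-10 m, so 59155391 m = 59155391 / 1e-10 = 5.9155391e+17 angstrom ≈ 5.916e+17 angstrom (4 s.f.). Final answer: 5.916e+17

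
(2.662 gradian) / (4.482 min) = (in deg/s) 1 gradian = 0.015707963 rad, so 2.662 gradian = 2.662 * 0.015707963 = 0.041814598 rad. 1 min = 60 s, so 4.482 min = 4.482 * 60 = 268.92 s. Combine: 0.041814598 rad / 268.92 s = 0.00015549085 rad/s. 1 deg/s = 0.017453293 rad/s, so 0.00015549085 rad/s = 0.00015549085 / 0.017453293 = 0.0089089692 deg/s ≈ 0.008909 deg/s (4 s.f.). Final answer: 0.008909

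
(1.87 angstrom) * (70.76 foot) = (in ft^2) 4.341e-08. Check: 1 angstrom = 1e-10 m, so 1.87 angstrom = 1.87 * 1e-10 = 1.87e-10 m. 1 foot = 0.3048 m, so 70.76 foot = 70.76 * 0.3048 = 21.567648 m. Combine: 1.87e-10 m * 21.567648 m = 4.0331502e-09 m^2. 1 ft^2 = 0.09290304 m^2, so 4.0331502e-09 m^2 = 4.0331502e-09 / 0.09290304 = 4.3412467e-08 ft^2 ≈ 4.341e-08 ft^2 (4 s.f.).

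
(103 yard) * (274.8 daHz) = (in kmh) 1 yard = 0.9144 m, so 103 yard = 103 * 0.9144 = 94.1832 m. 1 daHz = 10 Hz, so 274.8 daHz = 274.8 * 10 = 2748 Hz. Combine: 94.1832 m * 2748 Hz = 258815.43 m/s. 1 kmh = 0.27777778 m/s, so 258815.43 m/s = 258815.43 / 0.27777778 = 931735.56 kmh ≈ 9.317e+05 kmh (4 s.f.). Final answer: 9.317e+05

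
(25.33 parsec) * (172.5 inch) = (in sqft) 1 parsec = 3.0856776e+16 m, so 25.33 parsec = 25.33 * 3.0856776e+16 = 7.8160213e+17 m. 1 inch = 0.0254 m, so 172.5 inch = 172.5 * 0.0254 = 4.3815 m. Combine: 7.8160213e+17 m * 4.3815 m = 3.4245897e+18 m^2. 1 sqft = 0.09290304 m^2, so 3.4245897e+18 m^2 = 3.4245897e+18 / 0.09290304 = 3.6861977e+19 sqft ≈ 3.686e+19 sqft (4 s.f.). Final answer: 3.686e+19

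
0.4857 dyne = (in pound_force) 1 dyne = 1e-05 N, so 0.4857 dyne = 0.4857 * 1e-05 = 4.857e-06 N. 1 pound_force = 4.4482216 N, so 4.857e-06 N = 4.857e-06 / 4.4482216 = 1.091897e-06 pound_force ≈ 1.092e-06 pound_force (4 s.f.). Final answer: 1.092e-06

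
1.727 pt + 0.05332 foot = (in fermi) 1.686e+13. Check: 1 pt = 0.00035277778 m, so 1.727 pt = 1.727 * 0.00035277778 = 0.00060924722 m. 1 foot = 0.3048 m, so 0.05332 foot = 0.05332 * 0.3048 = 0.016251936 m. Sum: 0.00060924722 + 0.016251936 = 0.016861183 m. 1 fermi = 1e-15 m, so 0.016861183 m = 0.016861183 / 1e-15 = 1.6861183e+13 fermi ≈ 1.686e+13 fermi (4 s.f.).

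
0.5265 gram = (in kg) 1 gram = 0.001 kg, so 0.5265 gram = 0.5265 * 0.001 = 0.0005265 kg. Result: 0.0005265 kg. Final answer: 0.0005265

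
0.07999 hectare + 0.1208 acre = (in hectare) 0.1289. Check: 1 hectare = 10000 m^2, so 0.07999 hectare = 0.07999 * 10000 = 799.9 m^2. 1 acre = 4046.8564 m^2, so 0.1208 acre = 0.1208 * 4046.8564 = 488.86026 m^2. Sum: 799.9 + 488.86026 = 1288.7603 m^2. 1 hectare = 10000 m^2, so 1288.7603 m^2 = 1288.7603 / 10000 = 0.12887603 hectare ≈ 0.1289 hectare (4 s.f.).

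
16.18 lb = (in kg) 1 lb = 0.45359237 kg, so 16.18 lb = 16.18 * 0.45359237 = 7.3391245 kg. Result: 7.3391245 kg ≈ 7.339 kg (4 s.f.). Final answer: 7.339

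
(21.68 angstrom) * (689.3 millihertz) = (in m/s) 1.494e-09. Check: 1 angstrom = 1e-10 m, so 21.68 angstrom = 21.68 * 1e-10 = 2.168e-09 m. 1 millihertz = 0.001 Hz, so 689.3 millihertz = 689.3 * 0.001 = 0.6893 Hz. Combine: 2.168e-09 m * 0.6893 Hz = 1.4944024e-09 m/s. Result: 1.4944024e-09 m/s ≈ 1.494e-09 m/s (4 s.f.).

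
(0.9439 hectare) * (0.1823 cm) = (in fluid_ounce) 1 hectare = 10000 m^2, so 0.9439 hectare = 0.9439 * 10000 = 9439 m^2. 1 cm = 0.01 m, so 0.1823 cm = 0.1823 * 0.01 = 0.001823 m. Combine: 9439 m^2 * 0.001823 m = 17.207297 m^3. 1 fluid_ounce = 2.957353e-05 m^3, so 17.207297 m^3 = 17.207297 / 2.957353e-05 = 581847.93 fluid_ounce ≈ 5.818e+05 fluid_ounce (4 s.f.). Final answer: 5.818e+05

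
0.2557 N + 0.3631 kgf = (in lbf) 0.2557 N is already in N. 1 kgf = 9.80665 N, so 0.3631 kgf = 0.3631 * 9.80665 = 3.5607946 N. Sum: 0.2557 + 3.5607946 = 3.8164946 N. 1 lbf = 4.4482216 N, so 3.8164946 N = 3.8164946 / 4.4482216 = 0.85798212 lbf ≈ 0.858 lbf (4 s.f.). Final answer: 0.858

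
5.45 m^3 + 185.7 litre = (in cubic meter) 5.636. Check: 5.45 m^3 is already in m^3. 1 litre = 0.001 m^3, so 185.7 litre = 185.7 * 0.001 = 0.1857 m^3. Sum: 5.45 + 0.1857 = 5.6357 m^3. 5.6357 m^3 = 5.6357 cubic meter ≈ 5.636 cubic meter (4 s.f.).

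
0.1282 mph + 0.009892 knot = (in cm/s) 1 mph = 0.44704 m/s, so 0.1282 mph = 0.1282 * 0.44704 = 0.057310528 m/s. 1 knot = 0.51444444 m/s, so 0.009892 knot = 0.009892 * 0.51444444 = 0.0050888844 m/s. Sum: 0.057310528 + 0.0050888844 = 0.062399412 m/s. 1 cm/s = 0.01 m/s, so 0.062399412 m/s = 0.062399412 / 0.01 = 6.2399412 cm/s ≈ 6.24 cm/s (4 s.f.). Final answer: 6.24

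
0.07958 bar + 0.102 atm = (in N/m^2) 1.829e+04. Check: 1 bar = 100000 Pa, so 0.07958 bar = 0.07958 * 100000 = 7958 Pa. 1 atm = 101325 Pa, so 0.102 atm = 0.102 * 101325 = 10335.15 Pa. Sum: 7958 + 10335.15 = 18293.15 Pa. 18293.15 Pa = 18293.15 N/m^2 ≈ 1.829e+04 N/m^2 (4 s.f.).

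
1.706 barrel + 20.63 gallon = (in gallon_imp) 76.84. Check: 1 barrel = 0.15898729 m^3, so 1.706 barrel = 1.706 * 0.15898729 = 0.27123233 m^3. 1 gallon = 0.0037854118 m^3, so 20.63 gallon = 20.63 * 0.0037854118 = 0.078093045 m^3. Sum: 0.27123233 + 0.078093045 = 0.34932537 m^3. 1 gallon_imp = 0.00454609 m^3, so 0.34932537 m^3 = 0.34932537 / 0.00454609 = 76.840839 gallon_imp ≈ 76.84 gallon_imp (4 s.f.).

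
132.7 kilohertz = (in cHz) 1 kilohertz = 1000 Hz, so 132.7 kilohertz = 132.7 * 1000 = 132700 Hz. 1 cHz = 0.01 Hz, so 132700 Hz = 132700 / 0.01 = 13270000 cHz ≈ 1.327e+07 cHz (4 s.f.). Final answer: 1.327e+07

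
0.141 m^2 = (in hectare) 1.41e-05. Check: 1 hectare = 10000 m^2, so 0.141 m^2 = 0.141 / 10000 = 1.41e-05 hectare.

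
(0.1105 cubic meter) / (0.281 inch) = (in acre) 0.003826. Check: 0.1105 cubic meter = 0.1105 m^3. 1 inch = 0.0254 m, so 0.281 inch = 0.281 * 0.0254 = 0.0071374 m. Combine: 0.1105 m^3 / 0.0071374 m = 15.481828 m^2. 1 acre = 4046.8564 m^2, so 15.481828 m^2 = 15.481828 / 4046.8564 = 0.003825643 acre ≈ 0.003826 acre (4 s.f.).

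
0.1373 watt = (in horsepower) 0.0001841. Check: 0.1373 watt = 0.1373 W. 1 horsepower = 745.69987 W, so 0.1373 W = 0.1373 / 745.69987 = 0.00018412233 horsepower ≈ 0.0001841 horsepower (4 s.f.).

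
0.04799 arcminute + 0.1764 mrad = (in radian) 0.0001904. Check: 1 arcminute = 0.00029088821 rad, so 0.04799 arcminute = 0.04799 * 0.00029088821 = 1.3959725e-05 rad. 1 mrad = 0.001 rad, so 0.1764 mrad = 0.1764 * 0.001 = 0.0001764 rad. Sum: 1.3959725e-05 + 0.0001764 = 0.00019035973 rad. 0.00019035973 rad = 0.00019035973 radian ≈ 0.0001904 radian (4 s.f.).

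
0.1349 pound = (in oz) 1 pound = 0.45359237 kg, so 0.1349 pound = 0.1349 * 0.45359237 = 0.061189611 kg. 1 oz = 0.028349523 kg, so 0.061189611 kg = 0.061189611 / 0.028349523 = 2.1584 oz ≈ 2.158 oz (4 s.f.). Final answer: 2.158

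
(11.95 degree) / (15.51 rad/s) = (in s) 1 degree = 0.017453293 rad, so 11.95 degree = 11.95 * 0.017453293 = 0.20856685 rad. 15.51 rad/s is already in rad/s. Combine: 0.20856685 rad / 15.51 rad/s = 0.01344725 s. Result: 0.01344725 s ≈ 0.01345 s (4 s.f.). Final answer: 0.01345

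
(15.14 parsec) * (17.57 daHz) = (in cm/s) 1 parsec = 3.0856776e+16 m, so 15.14 parsec = 15.14 * 3.0856776e+16 = 4.6717159e+17 m. 1 daHz = 10 Hz, so 17.57 daHz = 17.57 * 10 = 175.7 Hz. Combine: 4.6717159e+17 m * 175.7 Hz = 8.2082048e+19 m/s. 1 cm/s = 0.01 m/s, so 8.2082048e+19 m/s = 8.2082048e+19 / 0.01 = 8.2082048e+21 cm/s ≈ 8.208e+21 cm/s (4 s.f.). Final answer: 8.208e+21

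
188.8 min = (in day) 0.1311. Check: 1 min = 60 s, so 188.8 min = 188.8 * 60 = 11328 s. 1 day = 86400 s, so 11328 s = 11328 / 86400 = 0.13111111 day ≈ 0.1311 day (4 s.f.).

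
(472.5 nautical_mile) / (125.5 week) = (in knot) 1 nautical_mile = 1852 m, so 472.5 nautical_mile = 472.5 * 1852 = 875070 m. 1 week = 604800 s, so 125.5 week = 125.5 * 604800 = 75902400 s. Combine: 875070 m / 75902400 s = 0.011528884 m/s. 1 knot = 0.51444444 m/s, so 0.011528884 m/s = 0.011528884 / 0.51444444 = 0.022410359 knot ≈ 0.02241 knot (4 s.f.). Final answer: 0.02241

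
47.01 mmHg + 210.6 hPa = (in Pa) 1 mmHg = 133.32237 Pa, so 47.01 mmHg = 47.01 * 133.32237 = 6267.4845 Pa. 1 hPa = 100 Pa, so 210.6 hPa = 210.6 * 100 = 21060 Pa. Sum: 6267.4845 + 21060 = 27327.485 Pa. Result: 27327.485 Pa ≈ 2.733e+04 Pa (4 s.f.). Final answer: 2.733e+04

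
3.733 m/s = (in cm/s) 1 cm/s = 0.01 m/s, so 3.733 m/s = 3.733 / 0.01 = 373.3 cm/s. Final answer: 373.3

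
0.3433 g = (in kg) 1 g = 0.001 kg, so 0.3433 g = 0.3433 * 0.001 = 0.0003433 kg. Result: 0.0003433 kg. Final answer: 0.0003433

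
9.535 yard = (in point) 1 yard = 0.9144 m, so 9.535 yard = 9.535 * 0.9144 = 8.718804 m. 1 point = 0.00035277778 m, so 8.718804 m = 8.718804 / 0.00035277778 = 24714.72 point ≈ 2.471e+04 point (4 s.f.). Final answer: 2.471e+04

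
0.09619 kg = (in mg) 9.619e+04. Check: 1 mg = 1e-06 kg, so 0.09619 kg = 0.09619 / 1e-06 = 96190 mg ≈ 9.619e+04 mg (4 s.f.).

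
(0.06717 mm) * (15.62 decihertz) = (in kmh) 1 mm = 0.001 m, so 0.06717 mm = 0.06717 * 0.001 = 6.717e-05 m. 1 decihertz = 0.1 Hz, so 15.62 decihertz = 15.62 * 0.1 = 1.562 Hz. Combine: 6.717e-05 m * 1.562 Hz = 0.00010491954 m/s. 1 kmh = 0.27777778 m/s, so 0.00010491954 m/s = 0.00010491954 / 0.27777778 = 0.00037771034 kmh ≈ 0.0003777 kmh (4 s.f.). Final answer: 0.0003777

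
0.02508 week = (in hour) 4.213. Check: 1 week = 604800 s, so 0.02508 week = 0.02508 * 604800 = 15168.384 s. 1 hour = 3600 s, so 15168.384 s = 15168.384 / 3600 = 4.21344 hour ≈ 4.213 hour (4 s.f.).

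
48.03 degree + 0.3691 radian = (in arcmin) 4151. Check: 1 degree = 0.017453293 rad, so 48.03 degree = 48.03 * 0.017453293 = 0.83828164 rad. 0.3691 radian = 0.3691 rad. Sum: 0.83828164 + 0.3691 = 1.2073816 rad. 1 arcmin = 0.00029088821 rad, so 1.2073816 rad = 1.2073816 / 0.00029088821 = 4150.6723 arcmin ≈ 4151 arcmin (4 s.f.).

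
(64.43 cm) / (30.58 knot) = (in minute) 0.0006826. Check: 1 cm = 0.01 m, so 64.43 cm = 64.43 * 0.01 = 0.6443 m. 1 knot = 0.51444444 m/s, so 30.58 knot = 30.58 * 0.51444444 = 15.731711 m/s. Combine: 0.6443 m / 15.731711 m/s = 0.040955494 s. 1 minute = 60 s, so 0.040955494 s = 0.040955494 / 60 = 0.00068259157 minute ≈ 0.0006826 minute (4 s.f.).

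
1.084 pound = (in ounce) 1 pound = 0.45359237 kg, so 1.084 pound = 1.084 * 0.45359237 = 0.49169413 kg. 1 ounce = 0.028349523 kg, so 0.49169413 kg = 0.49169413 / 0.028349523 = 17.344 ounce ≈ 17.34 ounce (4 s.f.). Final answer: 17.34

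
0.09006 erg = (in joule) 1 erg = 1e-07 J, so 0.09006 erg = 0.09006 * 1e-07 = 9.006e-09 J. 9.006e-09 J = 9.006e-09 joule. Final answer: 9.006e-09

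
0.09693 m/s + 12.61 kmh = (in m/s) 0.09693 m/s is already in m/s. 1 kmh = 0.27777778 m/s, so 12.61 kmh = 12.61 * 0.27777778 = 3.5027778 m/s. Sum: 0.09693 + 3.5027778 = 3.5997078 m/s. Result: 3.5997078 m/s ≈ 3.6 m/s (4 s.f.). Final answer: 3.6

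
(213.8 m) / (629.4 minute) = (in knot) 0.01101. Check: 213.8 m is already in m. 1 minute = 60 s, so 629.4 minute = 629.4 * 60 = 37764 s. Combine: 213.8 m / 37764 s = 0.0056614765 m/s. 1 knot = 0.51444444 m/s, so 0.0056614765 m/s = 0.0056614765 / 0.51444444 = 0.01100503 knot ≈ 0.01101 knot (4 s.f.).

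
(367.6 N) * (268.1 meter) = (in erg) 367.6 N is already in N. 268.1 meter = 268.1 m. Combine: 367.6 N * 268.1 m = 98553.56 J. 1 erg = 1e-07 J, so 98553.56 J = 98553.56 / 1e-07 = 9.855356e+11 erg ≈ 9.855e+11 erg (4 s.f.). Final answer: 9.855e+11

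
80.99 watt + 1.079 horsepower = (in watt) 885.6. Check: 80.99 watt = 80.99 W. 1 horsepower = 745.69987 W, so 1.079 horsepower = 1.079 * 745.69987 = 804.61016 W. Sum: 80.99 + 804.61016 = 885.60016 W. 885.60016 W = 885.60016 watt ≈ 885.6 watt (4 s.f.).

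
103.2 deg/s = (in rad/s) 1 deg/s = 0.017453293 rad/s, so 103.2 deg/s = 103.2 * 0.017453293 = 1.8011798 rad/s. Result: 1.8011798 rad/s ≈ 1.801 rad/s (4 s.f.). Final answer: 1.801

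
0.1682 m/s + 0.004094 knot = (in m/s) 0.1703. Check: 0.1682 m/s is already in m/s. 1 knot = 0.51444444 m/s, so 0.004094 knot = 0.004094 * 0.51444444 = 0.0021061356 m/s. Sum: 0.1682 + 0.0021061356 = 0.17030614 m/s. Result: 0.17030614 m/s ≈ 0.1703 m/s (4 s.f.).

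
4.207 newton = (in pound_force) 4.207 newton = 4.207 N. 1 pound_force = 4.4482216 N, so 4.207 N = 4.207 / 4.4482216 = 0.94577122 pound_force ≈ 0.9458 pound_force (4 s.f.). Final answer: 0.9458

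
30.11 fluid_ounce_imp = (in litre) 0.8555. Check: 1 fluid_ounce_imp = 2.8413063e-05 m^3, so 30.11 fluid_ounce_imp = 30.11 * 2.8413063e-05 = 0.00085551731 m^3. 1 litre = 0.001 m^3, so 0.00085551731 m^3 = 0.00085551731 / 0.001 = 0.85551731 litre ≈ 0.8555 litre (4 s.f.).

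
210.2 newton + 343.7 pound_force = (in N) 1739. Check: 210.2 newton = 210.2 N. 1 pound_force = 4.4482216 N, so 343.7 pound_force = 343.7 * 4.4482216 = 1528.8538 N. Sum: 210.2 + 1528.8538 = 1739.0538 N. Result: 1739.0538 N ≈ 1739 N (4 s.f.).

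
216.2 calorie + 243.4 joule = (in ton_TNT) 1 calorie = 4.184 J, so 216.2 calorie = 216.2 * 4.184 = 904.5808 J. 243.4 joule = 243.4 J. Sum: 904.5808 + 243.4 = 1147.9808 J. 1 ton_TNT = 4.184e+09 J, so 1147.9808 J = 1147.9808 / 4.184e+09 = 2.74374e-07 ton_TNT ≈ 2.744e-07 ton_TNT (4 s.f.). Final answer: 2.744e-07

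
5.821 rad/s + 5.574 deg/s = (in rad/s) 5.918. Check: 5.821 rad/s is already in rad/s. 1 deg/s = 0.017453293 rad/s, so 5.574 deg/s = 5.574 * 0.017453293 = 0.097284653 rad/s. Sum: 5.821 + 0.097284653 = 5.9182847 rad/s. Result: 5.9182847 rad/s ≈ 5.918 rad/s (4 s.f.).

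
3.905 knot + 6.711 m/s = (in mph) 19.51. Check: 1 knot = 0.51444444 m/s, so 3.905 knot = 3.905 * 0.51444444 = 2.0089056 m/s. 6.711 m/s is already in m/s. Sum: 2.0089056 + 6.711 = 8.7199056 m/s. 1 mph = 0.44704 m/s, so 8.7199056 m/s = 8.7199056 / 0.44704 = 19.505873 mph ≈ 19.51 mph (4 s.f.).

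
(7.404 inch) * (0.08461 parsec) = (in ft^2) 1 inch = 0.0254 m, so 7.404 inch = 7.404 * 0.0254 = 0.1880616 m. 1 parsec = 3.0856776e+16 m, so 0.08461 parsec = 0.08461 * 3.0856776e+16 = 2.6107918e+15 m. Combine: 0.1880616 m * 2.6107918e+15 m = 4.9098968e+14 m^2. 1 ft^2 = 0.09290304 m^2, so 4.9098968e+14 m^2 = 4.9098968e+14 / 0.09290304 = 5.284969e+15 ft^2 ≈ 5.285e+15 ft^2 (4 s.f.). Final answer: 5.285e+15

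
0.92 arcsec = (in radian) 4.46e-06. Check: 1 arcsec = 4.8481368e-06 rad, so 0.92 arcsec = 0.92 * 4.8481368e-06 = 4.4602859e-06 rad. 4.4602859e-06 rad = 4.4602859e-06 radian ≈ 4.46e-06 radian (4 s.f.).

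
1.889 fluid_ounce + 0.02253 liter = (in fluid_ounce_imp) 2.759. Check: 1 fluid_ounce = 2.957353e-05 m^3, so 1.889 fluid_ounce = 1.889 * 2.957353e-05 = 5.5864397e-05 m^3. 1 liter = 0.001 m^3, so 0.02253 liter = 0.02253 * 0.001 = 2.253e-05 m^3. Sum: 5.5864397e-05 + 2.253e-05 = 7.8394397e-05 m^3. 1 fluid_ounce_imp = 2.8413063e-05 m^3, so 7.8394397e-05 m^3 = 7.8394397e-05 / 2.8413063e-05 = 2.7590971 fluid_ounce_imp ≈ 2.759 fluid_ounce_imp (4 s.f.).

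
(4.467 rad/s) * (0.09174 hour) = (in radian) 4.467 rad/s is already in rad/s. 1 hour = 3600 s, so 0.09174 hour = 0.09174 * 3600 = 330.264 s. Combine: 4.467 rad/s * 330.264 s = 1475.2893 rad. 1475.2893 rad = 1475.2893 radian ≈ 1475 radian (4 s.f.). Final answer: 1475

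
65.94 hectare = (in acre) 1 hectare = 10000 m^2, so 65.94 hectare = 65.94 * 10000 = 659400 m^2. 1 acre = 4046.8564 m^2, so 659400 m^2 = 659400 / 4046.8564 = 162.94129 acre ≈ 162.9 acre (4 s.f.). Final answer: 162.9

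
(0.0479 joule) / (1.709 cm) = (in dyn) 0.0479 joule = 0.0479 J. 1 cm = 0.01 m, so 1.709 cm = 1.709 * 0.01 = 0.01709 m. Combine: 0.0479 J / 0.01709 m = 2.8028087 N. 1 dyn = 1e-05 N, so 2.8028087 N = 2.8028087 / 1e-05 = 280280.87 dyn ≈ 2.803e+05 dyn (4 s.f.). Final answer: 2.803e+05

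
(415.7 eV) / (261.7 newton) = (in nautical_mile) 1 eV = 1.6021766e-19 J, so 415.7 eV = 415.7 * 1.6021766e-19 = 6.6602483e-17 J. 261.7 newton = 261.7 N. Combine: 6.6602483e-17 J / 261.7 N = 2.5449936e-19 m. 1 nautical_mile = 1852 m, so 2.5449936e-19 m = 2.5449936e-19 / 1852 = 1.3741866e-22 nautical_mile ≈ 1.374e-22 nautical_mile (4 s.f.). Final answer: 1.374e-22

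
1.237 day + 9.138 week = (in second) 5.634e+06. Check: 1 day = 86400 s, so 1.237 day = 1.237 * 86400 = 106876.8 s. 1 week = 604800 s, so 9.138 week = 9.138 * 604800 = 5526662.4 s. Sum: 106876.8 + 5526662.4 = 5633539.2 s. 5633539.2 s = 5633539.2 second ≈ 5.634e+06 second (4 s.f.).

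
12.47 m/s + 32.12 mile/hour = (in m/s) 26.83. Check: 12.47 m/s is already in m/s. 1 mile/hour = 0.44704 m/s, so 32.12 mile/hour = 32.12 * 0.44704 = 14.358925 m/s. Sum: 12.47 + 14.358925 = 26.828925 m/s. Result: 26.828925 m/s ≈ 26.83 m/s (4 s.f.).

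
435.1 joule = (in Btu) 435.1 joule = 435.1 J. 1 Btu = 1055.0559 J, so 435.1 J = 435.1 / 1055.0559 = 0.41239523 Btu ≈ 0.4124 Btu (4 s.f.). Final answer: 0.4124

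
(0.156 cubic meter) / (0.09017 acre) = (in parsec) 0.156 cubic meter = 0.156 m^3. 1 acre = 4046.8564 m^2, so 0.09017 acre = 0.09017 * 4046.8564 = 364.90504 m^2. Combine: 0.156 m^3 / 364.90504 m^2 = 0.00042750848 m. 1 parsec = 3.0856776e+16 m, so 0.00042750848 m = 0.00042750848 / 3.0856776e+16 = 1.3854606e-20 parsec ≈ 1.385e-20 parsec (4 s.f.). Final answer: 1.385e-20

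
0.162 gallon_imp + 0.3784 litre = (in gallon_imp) 0.2452. Check: 1 gallon_imp = 0.00454609 m^3, so 0.162 gallon_imp = 0.162 * 0.00454609 = 0.00073646658 m^3. 1 litre = 0.001 m^3, so 0.3784 litre = 0.3784 * 0.001 = 0.0003784 m^3. Sum: 0.00073646658 + 0.0003784 = 0.0011148666 m^3. 1 gallon_imp = 0.00454609 m^3, so 0.0011148666 m^3 = 0.0011148666 / 0.00454609 = 0.24523636 gallon_imp ≈ 0.2452 gallon_imp (4 s.f.).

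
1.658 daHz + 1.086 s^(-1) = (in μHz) 1 daHz = 10 Hz, so 1.658 daHz = 1.658 * 10 = 16.58 Hz. 1.086 s^(-1) = 1.086 Hz. Sum: 16.58 + 1.086 = 17.666 Hz. 1 μHz = 1e-06 Hz, so 17.666 Hz = 17.666 / 1e-06 = 17666000 μHz ≈ 1.767e+07 μHz (4 s.f.). Final answer: 1.767e+07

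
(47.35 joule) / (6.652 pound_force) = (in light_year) 1.691e-16. Check: 47.35 joule = 47.35 J. 1 pound_force = 4.4482216 N, so 6.652 pound_force = 6.652 * 4.4482216 = 29.58957 N. Combine: 47.35 J / 29.58957 N = 1.600226 m. 1 light_year = 9.4607305e+15 m, so 1.600226 m = 1.600226 / 9.4607305e+15 = 1.6914402e-16 light_year ≈ 1.691e-16 light_year (4 s.f.).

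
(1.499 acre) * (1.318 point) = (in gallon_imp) 620.4. Check: 1 acre = 4046.8564 m^2, so 1.499 acre = 1.499 * 4046.8564 = 6066.2378 m^2. 1 point = 0.00035277778 m, so 1.318 point = 1.318 * 0.00035277778 = 0.00046496111 m. Combine: 6066.2378 m^2 * 0.00046496111 m = 2.8205647 m^3. 1 gallon_imp = 0.00454609 m^3, so 2.8205647 m^3 = 2.8205647 / 0.00454609 = 620.43749 gallon_imp ≈ 620.4 gallon_imp (4 s.f.).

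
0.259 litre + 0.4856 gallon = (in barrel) 1 litre = 0.001 m^3, so 0.259 litre = 0.259 * 0.001 = 0.000259 m^3. 1 gallon = 0.0037854118 m^3, so 0.4856 gallon = 0.4856 * 0.0037854118 = 0.001838196 m^3. Sum: 0.000259 + 0.001838196 = 0.002097196 m^3. 1 barrel = 0.15898729 m^3, so 0.002097196 m^3 = 0.002097196 / 0.15898729 = 0.013190966 barrel ≈ 0.01319 barrel (4 s.f.). Final answer: 0.01319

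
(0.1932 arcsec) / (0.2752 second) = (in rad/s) 3.404e-06. Check: 1 arcsec = 4.8481368e-06 rad, so 0.1932 arcsec = 0.1932 * 4.8481368e-06 = 9.3666003e-07 rad. 0.2752 second = 0.2752 s. Combine: 9.3666003e-07 rad / 0.2752 s = 3.4035612e-06 rad/s. Result: 3.4035612e-06 rad/s ≈ 3.404e-06 rad/s (4 s.f.).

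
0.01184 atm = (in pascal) 1200. Check: 1 atm = 101325 Pa, so 0.01184 atm = 0.01184 * 101325 = 1199.688 Pa. 1199.688 Pa = 1199.688 pascal ≈ 1200 pascal (4 s.f.).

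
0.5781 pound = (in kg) 0.2622. Check: 1 pound = 0.45359237 kg, so 0.5781 pound = 0.5781 * 0.45359237 = 0.26222175 kg. Result: 0.26222175 kg ≈ 0.2622 kg (4 s.f.).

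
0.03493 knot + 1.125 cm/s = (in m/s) 1 knot = 0.51444444 m/s, so 0.03493 knot = 0.03493 * 0.51444444 = 0.017969544 m/s. 1 cm/s = 0.01 m/s, so 1.125 cm/s = 1.125 * 0.01 = 0.01125 m/s. Sum: 0.017969544 + 0.01125 = 0.029219544 m/s. Result: 0.029219544 m/s ≈ 0.02922 m/s (4 s.f.). Final answer: 0.02922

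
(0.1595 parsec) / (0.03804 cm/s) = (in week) 2.139e+13. Check: 1 parsec = 3.0856776e+16 m, so 0.1595 parsec = 0.1595 * 3.0856776e+16 = 4.9216557e+15 m. 1 cm/s = 0.01 m/s, so 0.03804 cm/s = 0.03804 * 0.01 = 0.0003804 m/s. Combine: 4.9216557e+15 m / 0.0003804 m/s = 1.2938107e+19 s. 1 week = 604800 s, so 1.2938107e+19 s = 1.2938107e+19 / 604800 = 2.1392372e+13 week ≈ 2.139e+13 week (4 s.f.).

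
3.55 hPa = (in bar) 1 hPa = 100 Pa, so 3.55 hPa = 3.55 * 100 = 355 Pa. 1 bar = 100000 Pa, so 355 Pa = 355 / 100000 = 0.00355 bar. Final answer: 0.00355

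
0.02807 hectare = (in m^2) 1 hectare = 10000 m^2, so 0.02807 hectare = 0.02807 * 10000 = 280.7 m^2. Result: 280.7 m^2. Final answer: 280.7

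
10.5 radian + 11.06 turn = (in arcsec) 1.65e+07. Check: 10.5 radian = 10.5 rad. 1 turn = 6.2831853 rad, so 11.06 turn = 11.06 * 6.2831853 = 69.492029 rad. Sum: 10.5 + 69.492029 = 79.992029 rad. 1 arcsec = 4.8481368e-06 rad, so 79.992029 rad = 79.992029 / 4.8481368e-06 = 16499540 arcsec ≈ 1.65e+07 arcsec (4 s.f.).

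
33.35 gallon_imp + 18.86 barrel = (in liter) 1 gallon_imp = 0.00454609 m^3, so 33.35 gallon_imp = 33.35 * 0.00454609 = 0.1516121 m^3. 1 barrel = 0.15898729 m^3, so 18.86 barrel = 18.86 * 0.15898729 = 2.9985004 m^3. Sum: 0.1516121 + 2.9985004 = 3.1501125 m^3. 1 liter = 0.001 m^3, so 3.1501125 m^3 = 3.1501125 / 0.001 = 3150.1125 liter ≈ 3150 liter (4 s.f.). Final answer: 3150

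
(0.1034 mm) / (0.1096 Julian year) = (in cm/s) 1 mm = 0.001 m, so 0.1034 mm = 0.1034 * 0.001 = 0.0001034 m. 1 Julian year = 31557600 s, so 0.1096 Julian year = 0.1096 * 31557600 = 3458713 s. Combine: 0.0001034 m / 3458713 s = 2.9895514e-11 m/s. 1 cm/s = 0.01 m/s, so 2.9895514e-11 m/s = 2.9895514e-11 / 0.01 = 2.9895514e-09 cm/s ≈ 2.99e-09 cm/s (4 s.f.). Final answer: 2.99e-09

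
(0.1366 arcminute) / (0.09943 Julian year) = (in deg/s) 1 arcminute = 0.00029088821 rad, so 0.1366 arcminute = 0.1366 * 0.00029088821 = 3.9735329e-05 rad. 1 Julian year = 31557600 s, so 0.09943 Julian year = 0.09943 * 31557600 = 3137772.2 s. Combine: 3.9735329e-05 rad / 3137772.2 s = 1.2663548e-11 rad/s. 1 deg/s = 0.017453293 rad/s, so 1.2663548e-11 rad/s = 1.2663548e-11 / 0.017453293 = 7.2556787e-10 deg/s ≈ 7.256e-10 deg/s (4 s.f.). Final answer: 7.256e-10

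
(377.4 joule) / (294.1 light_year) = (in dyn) 1.356e-11. Check: 377.4 joule = 377.4 J. 1 light_year = 9.4607305e+15 m, so 294.1 light_year = 294.1 * 9.4607305e+15 = 2.7824008e+18 m. Combine: 377.4 J / 2.7824008e+18 m = 1.3563826e-16 N. 1 dyn = 1e-05 N, so 1.3563826e-16 N = 1.3563826e-16 / 1e-05 = 1.3563826e-11 dyn ≈ 1.356e-11 dyn (4 s.f.).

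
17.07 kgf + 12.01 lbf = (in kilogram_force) 22.52. Check: 1 kgf = 9.80665 N, so 17.07 kgf = 17.07 * 9.80665 = 167.39952 N. 1 lbf = 4.4482216 N, so 12.01 lbf = 12.01 * 4.4482216 = 53.423142 N. Sum: 167.39952 + 53.423142 = 220.82266 N. 1 kilogram_force = 9.80665 N, so 220.82266 N = 220.82266 / 9.80665 = 22.517644 kilogram_force ≈ 22.52 kilogram_force (4 s.f.).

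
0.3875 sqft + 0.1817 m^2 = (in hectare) 2.177e-05. Check: 1 sqft = 0.09290304 m^2, so 0.3875 sqft = 0.3875 * 0.09290304 = 0.035999928 m^2. 0.1817 m^2 is already in m^2. Sum: 0.035999928 + 0.1817 = 0.21769993 m^2. 1 hectare = 10000 m^2, so 0.21769993 m^2 = 0.21769993 / 10000 = 2.1769993e-05 hectare ≈ 2.177e-05 hectare (4 s.f.).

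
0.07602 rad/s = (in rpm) 1 rpm = 0.10471976 rad/s, so 0.07602 rad/s = 0.07602 / 0.10471976 = 0.72593753 rpm ≈ 0.7259 rpm (4 s.f.). Final answer: 0.7259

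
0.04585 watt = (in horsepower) 0.04585 watt = 0.04585 W. 1 horsepower = 745.69987 W, so 0.04585 W = 0.04585 / 745.69987 = 6.1485863e-05 horsepower ≈ 6.149e-05 horsepower (4 s.f.). Final answer: 6.149e-05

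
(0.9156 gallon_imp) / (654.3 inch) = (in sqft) 1 gallon_imp = 0.00454609 m^3, so 0.9156 gallon_imp = 0.9156 * 0.00454609 = 0.0041624 m^3. 1 inch = 0.0254 m, so 654.3 inch = 654.3 * 0.0254 = 16.61922 m. Combine: 0.0041624 m^3 / 16.61922 m = 0.000250457 m^2. 1 sqft = 0.09290304 m^2, so 0.000250457 m^2 = 0.000250457 / 0.09290304 = 0.0026958967 sqft ≈ 0.002696 sqft (4 s.f.). Final answer: 0.002696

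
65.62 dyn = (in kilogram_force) 6.691e-05. Check: 1 dyn = 1e-05 N, so 65.62 dyn = 65.62 * 1e-05 = 0.0006562 N. 1 kilogram_force = 9.80665 N, so 0.0006562 N = 0.0006562 / 9.80665 = 6.6913778e-05 kilogram_force ≈ 6.691e-05 kilogram_force (4 s.f.).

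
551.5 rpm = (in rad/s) 1 rpm = 0.10471976 rad/s, so 551.5 rpm = 551.5 * 0.10471976 = 57.752945 rad/s. Result: 57.752945 rad/s ≈ 57.75 rad/s (4 s.f.). Final answer: 57.75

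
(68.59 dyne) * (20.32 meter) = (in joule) 0.01394. Check: 1 dyne = 1e-05 N, so 68.59 dyne = 68.59 * 1e-05 = 0.0006859 N. 20.32 meter = 20.32 m. Combine: 0.0006859 N * 20.32 m = 0.013937488 J. 0.013937488 J = 0.013937488 joule ≈ 0.01394 joule (4 s.f.).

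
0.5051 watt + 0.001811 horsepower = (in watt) 1.856. Check: 0.5051 watt = 0.5051 W. 1 horsepower = 745.69987 W, so 0.001811 horsepower = 0.001811 * 745.69987 = 1.3504625 W. Sum: 0.5051 + 1.3504625 = 1.8555625 W. 1.8555625 W = 1.8555625 watt ≈ 1.856 watt (4 s.f.).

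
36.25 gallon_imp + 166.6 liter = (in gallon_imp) 1 gallon_imp = 0.00454609 m^3, so 36.25 gallon_imp = 36.25 * 0.00454609 = 0.16479576 m^3. 1 liter = 0.001 m^3, so 166.6 liter = 166.6 * 0.001 = 0.1666 m^3. Sum: 0.16479576 + 0.1666 = 0.33139576 m^3. 1 gallon_imp = 0.00454609 m^3, so 0.33139576 m^3 = 0.33139576 / 0.00454609 = 72.896877 gallon_imp ≈ 72.9 gallon_imp (4 s.f.). Final answer: 72.9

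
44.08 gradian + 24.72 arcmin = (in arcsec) 1 gradian = 0.015707963 rad, so 44.08 gradian = 44.08 * 0.015707963 = 0.69240702 rad. 1 arcmin = 0.00029088821 rad, so 24.72 arcmin = 24.72 * 0.00029088821 = 0.0071907565 rad. Sum: 0.69240702 + 0.0071907565 = 0.69959778 rad. 1 arcsec = 4.8481368e-06 rad, so 0.69959778 rad = 0.69959778 / 4.8481368e-06 = 144302.4 arcsec ≈ 1.443e+05 arcsec (4 s.f.). Final answer: 1.443e+05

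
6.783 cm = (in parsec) 2.198e-18. Check: 1 cm = 0.01 m, so 6.783 cm = 6.783 * 0.01 = 0.06783 m. 1 parsec = 3.0856776e+16 m, so 0.06783 m = 0.06783 / 3.0856776e+16 = 2.1982206e-18 parsec ≈ 2.198e-18 parsec (4 s.f.).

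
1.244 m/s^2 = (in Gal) 1 Gal = 0.01 m/s^2, so 1.244 m/s^2 = 1.244 / 0.01 = 124.4 Gal. Final answer: 124.4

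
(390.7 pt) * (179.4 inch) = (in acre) 0.0001552. Check: 1 pt = 0.00035277778 m, so 390.7 pt = 390.7 * 0.00035277778 = 0.13783028 m. 1 inch = 0.0254 m, so 179.4 inch = 179.4 * 0.0254 = 4.55676 m. Combine: 0.13783028 m * 4.55676 m = 0.6280595 m^2. 1 acre = 4046.8564 m^2, so 0.6280595 m^2 = 0.6280595 / 4046.8564 = 0.00015519688 acre ≈ 0.0001552 acre (4 s.f.).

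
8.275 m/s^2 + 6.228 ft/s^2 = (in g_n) 8.275 m/s^2 is already in m/s^2. 1 ft/s^2 = 0.3048 m/s^2, so 6.228 ft/s^2 = 6.228 * 0.3048 = 1.8982944 m/s^2. Sum: 8.275 + 1.8982944 = 10.173294 m/s^2. 1 g_n = 9.80665 m/s^2, so 10.173294 m/s^2 = 10.173294 / 9.80665 = 1.0373873 g_n ≈ 1.037 g_n (4 s.f.). Final answer: 1.037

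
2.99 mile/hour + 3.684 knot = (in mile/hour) 1 mile/hour = 0.44704 m/s, so 2.99 mile/hour = 2.99 * 0.44704 = 1.3366496 m/s. 1 knot = 0.51444444 m/s, so 3.684 knot = 3.684 * 0.51444444 = 1.8952133 m/s. Sum: 1.3366496 + 1.8952133 = 3.2318629 m/s. 1 mile/hour = 0.44704 m/s, so 3.2318629 m/s = 3.2318629 / 0.44704 = 7.2294715 mile/hour ≈ 7.229 mile/hour (4 s.f.). Final answer: 7.229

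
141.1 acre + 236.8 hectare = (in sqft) 1 acre = 4046.8564 m^2, so 141.1 acre = 141.1 * 4046.8564 = 571011.44 m^2. 1 hectare = 10000 m^2, so 236.8 hectare = 236.8 * 10000 = 2368000 m^2. Sum: 571011.44 + 2368000 = 2939011.4 m^2. 1 sqft = 0.09290304 m^2, so 2939011.4 m^2 = 2939011.4 / 0.09290304 = 31635256 sqft ≈ 3.164e+07 sqft (4 s.f.). Final answer: 3.164e+07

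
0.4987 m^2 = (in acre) 0.0001232. Check: 1 acre = 4046.8564 m^2, so 0.4987 m^2 = 0.4987 / 4046.8564 = 0.00012323145 acre ≈ 0.0001232 acre (4 s.f.).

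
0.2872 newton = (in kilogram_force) 0.2872 newton = 0.2872 N. 1 kilogram_force = 9.80665 N, so 0.2872 N = 0.2872 / 9.80665 = 0.02928625 kilogram_force ≈ 0.02929 kilogram_force (4 s.f.). Final answer: 0.02929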